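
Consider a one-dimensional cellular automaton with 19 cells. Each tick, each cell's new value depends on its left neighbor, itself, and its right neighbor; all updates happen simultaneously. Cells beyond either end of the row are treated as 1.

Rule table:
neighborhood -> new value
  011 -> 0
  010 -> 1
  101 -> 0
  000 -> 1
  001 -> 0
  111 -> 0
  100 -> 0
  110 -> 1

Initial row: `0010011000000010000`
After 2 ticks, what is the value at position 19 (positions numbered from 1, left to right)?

0

0010001011111010110
0010101000001010010
position 19 holds 0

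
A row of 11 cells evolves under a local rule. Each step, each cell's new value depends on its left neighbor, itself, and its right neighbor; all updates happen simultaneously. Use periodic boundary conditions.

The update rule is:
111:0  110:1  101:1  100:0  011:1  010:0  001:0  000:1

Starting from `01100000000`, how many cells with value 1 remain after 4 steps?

01101111111
11111000001
00001011101
01100110110
count of 1: 6

6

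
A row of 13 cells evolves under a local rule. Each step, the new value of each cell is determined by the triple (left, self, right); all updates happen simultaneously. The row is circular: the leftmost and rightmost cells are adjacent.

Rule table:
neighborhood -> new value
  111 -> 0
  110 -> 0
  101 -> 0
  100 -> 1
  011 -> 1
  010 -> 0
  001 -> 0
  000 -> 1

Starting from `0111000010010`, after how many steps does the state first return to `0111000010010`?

39

0100111001001
0010100100100
1000010010011
0111001001010
0100100100001
0010010011100
1001001010011
0100100001010
0010011100001
1001010011100
0100001010010
0011100001001
1010011100100
0001010010010
1100001001001
0011100100101
1010010010000
0001001001110
1100100101001
0010010000101
1001001110000
0100101001110
0010000101001
1001110000100
0101001110010
0000101001001
1110000100100
1001110010010
0101001001000
0000100100111
1110010010100
1001001000010
0100100111000
0010010100111
1001000010100
0100111000010
0010100111001
1000010100100
0111000010010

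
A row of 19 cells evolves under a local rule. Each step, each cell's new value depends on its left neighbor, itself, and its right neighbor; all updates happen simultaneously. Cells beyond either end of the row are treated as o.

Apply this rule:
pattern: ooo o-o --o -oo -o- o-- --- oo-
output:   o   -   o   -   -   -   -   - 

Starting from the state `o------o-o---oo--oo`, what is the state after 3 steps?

----o-----o---o---o

------o-----o---o-o
-----o-----o---o---
----o-----o---o---o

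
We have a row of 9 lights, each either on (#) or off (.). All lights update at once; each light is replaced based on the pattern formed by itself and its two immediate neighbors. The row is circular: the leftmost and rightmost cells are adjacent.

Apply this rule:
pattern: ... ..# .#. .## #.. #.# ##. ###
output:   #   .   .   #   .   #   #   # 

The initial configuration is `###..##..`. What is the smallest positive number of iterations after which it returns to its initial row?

###..##..

1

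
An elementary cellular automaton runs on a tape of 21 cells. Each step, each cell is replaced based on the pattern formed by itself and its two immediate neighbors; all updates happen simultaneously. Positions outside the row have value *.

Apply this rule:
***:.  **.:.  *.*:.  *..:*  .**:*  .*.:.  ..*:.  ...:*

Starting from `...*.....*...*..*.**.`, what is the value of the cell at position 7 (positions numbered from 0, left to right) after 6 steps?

.

step 1: **..****..**..*...*..
step 2: ..*.*...*.*.*..**..*.
step 3: *....**......*.*.*...
step 4: .***.*.*****......**.
step 5: .*.....*....*****.*..
step 6: ..****..***.*......*.
position 7 holds .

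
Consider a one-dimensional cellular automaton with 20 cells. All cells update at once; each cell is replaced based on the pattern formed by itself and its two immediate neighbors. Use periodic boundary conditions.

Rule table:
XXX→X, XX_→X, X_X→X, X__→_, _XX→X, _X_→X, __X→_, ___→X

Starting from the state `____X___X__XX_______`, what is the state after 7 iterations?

XXXXXXXXX__XXXXXXXXX

XXX_X_X_X__XX_XXXXXX
XXXXXXXXX__XXXXXXXXX
XXXXXXXXX__XXXXXXXXX  (fixed point — unchanged through iteration 7)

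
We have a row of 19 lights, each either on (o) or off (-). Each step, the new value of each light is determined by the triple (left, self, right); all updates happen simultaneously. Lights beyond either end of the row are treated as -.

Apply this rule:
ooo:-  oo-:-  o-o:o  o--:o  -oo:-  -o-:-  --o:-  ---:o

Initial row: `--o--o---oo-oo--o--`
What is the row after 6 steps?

--o---oo--o--o-----

step 1: o--o--oo---o--o--oo
step 2: -o--o---oo--o--o---
step 3: --o--oo---o--o--ooo
step 4: o--o---oo--o--o----
step 5: -o--oo---o--o--oooo
step 6: --o---oo--o--o-----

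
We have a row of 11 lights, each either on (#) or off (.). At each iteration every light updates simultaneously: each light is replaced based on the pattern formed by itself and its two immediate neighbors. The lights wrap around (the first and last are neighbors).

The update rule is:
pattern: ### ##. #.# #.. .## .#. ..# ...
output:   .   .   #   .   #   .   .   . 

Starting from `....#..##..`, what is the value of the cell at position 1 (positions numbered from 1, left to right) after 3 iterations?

.......#...
...........
...........
position 1 holds .

.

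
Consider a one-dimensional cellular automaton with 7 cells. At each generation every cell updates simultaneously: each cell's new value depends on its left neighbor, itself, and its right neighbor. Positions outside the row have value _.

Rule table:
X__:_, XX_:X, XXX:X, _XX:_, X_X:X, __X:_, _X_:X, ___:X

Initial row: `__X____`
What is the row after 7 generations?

X_X__XX

X_X_XXX
XXXX_XX
_XXXX_X
__XXXXX
X__XXXX
X___XXX
X_X__XX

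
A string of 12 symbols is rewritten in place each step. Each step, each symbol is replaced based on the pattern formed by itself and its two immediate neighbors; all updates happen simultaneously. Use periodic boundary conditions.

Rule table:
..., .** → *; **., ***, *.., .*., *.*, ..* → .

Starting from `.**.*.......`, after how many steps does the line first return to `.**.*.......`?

12

.*....******
...**.*.....
**.*....****
.....**.*...
****.*....**
.......**.*.
******.*....
*........**.
..******.*..
*.*........*
....******.*
.**.*.......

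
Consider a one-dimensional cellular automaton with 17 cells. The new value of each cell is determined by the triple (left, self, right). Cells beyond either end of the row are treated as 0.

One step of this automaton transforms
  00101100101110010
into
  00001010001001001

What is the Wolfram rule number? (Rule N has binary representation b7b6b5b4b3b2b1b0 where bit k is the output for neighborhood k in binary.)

position 11: 111 → 0  (bit 7 = 0)
position 5: 110 → 0  (bit 6 = 0)
position 3: 101 → 0  (bit 5 = 0)
position 6: 100 → 1  (bit 4 = 1)
position 4: 011 → 1  (bit 3 = 1)
position 2: 010 → 0  (bit 2 = 0)
position 1: 001 → 0  (bit 1 = 0)
position 0: 000 → 0  (bit 0 = 0)
bits b7..b0 = 00011000 = 24

24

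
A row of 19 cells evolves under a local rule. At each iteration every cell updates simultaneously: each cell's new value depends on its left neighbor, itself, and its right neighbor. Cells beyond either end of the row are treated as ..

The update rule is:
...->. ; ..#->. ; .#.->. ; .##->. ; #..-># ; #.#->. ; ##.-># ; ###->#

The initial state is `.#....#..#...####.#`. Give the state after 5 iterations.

..#....#..#...###..
...#....#..#...###.
....#....#..#...###
.....#....#..#...##
......#....#..#...#

......#....#..#...#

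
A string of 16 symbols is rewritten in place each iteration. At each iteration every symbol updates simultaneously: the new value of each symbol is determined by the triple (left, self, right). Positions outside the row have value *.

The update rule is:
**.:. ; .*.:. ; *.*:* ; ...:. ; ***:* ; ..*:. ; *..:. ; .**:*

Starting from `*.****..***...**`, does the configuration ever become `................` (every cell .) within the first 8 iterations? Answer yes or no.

no

.****...**....**
****....*.....**
***...........**
**............**
*.............**
..............**
..............**  (fixed point — unchanged through iteration 8)
iteration 8 is ..............**, still not uniform .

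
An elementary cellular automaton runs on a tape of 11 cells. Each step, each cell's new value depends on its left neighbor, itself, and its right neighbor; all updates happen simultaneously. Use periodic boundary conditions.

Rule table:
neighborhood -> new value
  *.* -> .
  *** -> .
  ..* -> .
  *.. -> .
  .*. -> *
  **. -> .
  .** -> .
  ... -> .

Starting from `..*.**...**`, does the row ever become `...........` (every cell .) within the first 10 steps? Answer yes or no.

step 1: ..*........
step 2: ..*........  (fixed point — unchanged through step 10)
step 10 is ..*........, still not uniform .

no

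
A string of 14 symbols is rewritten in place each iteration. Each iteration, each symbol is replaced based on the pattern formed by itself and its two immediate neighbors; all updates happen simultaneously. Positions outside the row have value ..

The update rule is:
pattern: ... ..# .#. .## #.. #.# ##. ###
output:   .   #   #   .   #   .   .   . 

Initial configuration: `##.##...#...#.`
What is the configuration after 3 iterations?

...#..#.......

iteration 1: .....#.###.###
iteration 2: ....##........
iteration 3: ...#..#.......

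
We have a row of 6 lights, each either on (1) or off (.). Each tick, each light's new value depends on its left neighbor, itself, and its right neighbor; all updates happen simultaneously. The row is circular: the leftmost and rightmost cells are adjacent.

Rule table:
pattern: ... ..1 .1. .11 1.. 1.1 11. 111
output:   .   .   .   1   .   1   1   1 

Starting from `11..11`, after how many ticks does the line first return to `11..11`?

1

11..11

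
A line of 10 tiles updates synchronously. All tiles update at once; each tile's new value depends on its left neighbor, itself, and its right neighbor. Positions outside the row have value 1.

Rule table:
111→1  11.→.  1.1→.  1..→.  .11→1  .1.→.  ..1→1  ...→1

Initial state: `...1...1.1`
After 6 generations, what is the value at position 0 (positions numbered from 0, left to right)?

.

.11..11..1
.1..11..11
...11..111
.111..1111
.11..11111
.1..111111
position 0 holds .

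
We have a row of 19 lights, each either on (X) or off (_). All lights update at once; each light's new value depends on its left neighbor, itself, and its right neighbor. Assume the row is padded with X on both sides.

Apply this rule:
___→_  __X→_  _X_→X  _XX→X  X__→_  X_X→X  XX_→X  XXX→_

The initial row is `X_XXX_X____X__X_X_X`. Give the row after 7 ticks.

__X_XXX____X__X____

tick 1: XXX_XXX____X__XXXXX
tick 2: __XXX_X____X__X____
tick 3: __X_XXX____X__X____
tick 4: __XXX_X____X__X____  (repeats tick 2; period 2)
tick 7: __X_XXX____X__X____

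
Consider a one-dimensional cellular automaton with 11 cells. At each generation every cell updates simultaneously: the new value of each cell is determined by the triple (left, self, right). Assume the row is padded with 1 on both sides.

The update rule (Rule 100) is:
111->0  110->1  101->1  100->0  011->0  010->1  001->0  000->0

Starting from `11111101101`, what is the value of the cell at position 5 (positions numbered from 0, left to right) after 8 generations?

00000110110
00000011011
00000001100
00000000100
00000000100  (fixed point — unchanged through generation 8)
position 5 holds 0

0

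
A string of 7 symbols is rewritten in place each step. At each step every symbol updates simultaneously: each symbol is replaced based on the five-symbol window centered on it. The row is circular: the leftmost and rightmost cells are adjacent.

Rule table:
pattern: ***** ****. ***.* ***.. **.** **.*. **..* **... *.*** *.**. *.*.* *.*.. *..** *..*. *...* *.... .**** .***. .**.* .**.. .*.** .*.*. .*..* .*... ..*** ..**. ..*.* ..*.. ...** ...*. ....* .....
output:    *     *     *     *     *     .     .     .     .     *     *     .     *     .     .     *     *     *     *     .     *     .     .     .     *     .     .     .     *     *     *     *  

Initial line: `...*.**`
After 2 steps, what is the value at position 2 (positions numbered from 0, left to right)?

step 1: ..*.**.
step 2: .*.**..
position 2 holds .

.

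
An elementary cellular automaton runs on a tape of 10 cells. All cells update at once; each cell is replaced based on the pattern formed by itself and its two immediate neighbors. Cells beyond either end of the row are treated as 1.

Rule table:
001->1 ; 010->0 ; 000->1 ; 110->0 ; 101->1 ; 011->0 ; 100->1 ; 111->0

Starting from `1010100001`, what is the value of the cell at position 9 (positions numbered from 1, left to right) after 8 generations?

0

0101011110
1010100001  (repeats generation 0; period 2)
generation 8: 1010100001
position 9 holds 0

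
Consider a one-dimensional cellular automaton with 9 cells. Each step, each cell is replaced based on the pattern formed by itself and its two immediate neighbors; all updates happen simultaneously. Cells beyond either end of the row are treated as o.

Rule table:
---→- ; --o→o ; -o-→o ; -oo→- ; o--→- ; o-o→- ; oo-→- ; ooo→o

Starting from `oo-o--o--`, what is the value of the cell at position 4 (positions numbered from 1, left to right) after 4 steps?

-

o--o-oo-o
--oo-----
-o------o
-o-----o-
position 4 holds -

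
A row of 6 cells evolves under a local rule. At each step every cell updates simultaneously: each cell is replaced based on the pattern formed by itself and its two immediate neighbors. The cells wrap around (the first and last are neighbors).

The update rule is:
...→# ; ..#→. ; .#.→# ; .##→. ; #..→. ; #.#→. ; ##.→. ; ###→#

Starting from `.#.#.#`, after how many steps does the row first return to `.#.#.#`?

.#.#.#

1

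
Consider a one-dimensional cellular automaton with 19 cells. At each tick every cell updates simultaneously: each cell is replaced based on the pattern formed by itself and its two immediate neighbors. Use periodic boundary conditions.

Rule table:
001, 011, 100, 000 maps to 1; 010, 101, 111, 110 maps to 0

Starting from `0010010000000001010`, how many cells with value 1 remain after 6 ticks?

6

tick 1: 1101101111111110001
tick 2: 0001001000000001111
tick 3: 1110110111111111000
tick 4: 1000100100000000111
tick 5: 0111011011111111100
tick 6: 1100010010000000011
count of 1: 6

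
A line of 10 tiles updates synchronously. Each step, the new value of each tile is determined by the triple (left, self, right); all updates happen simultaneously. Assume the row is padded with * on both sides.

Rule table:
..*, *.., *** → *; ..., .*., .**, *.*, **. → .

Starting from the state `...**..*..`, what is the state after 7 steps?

*.*..**.**
...**....*
*.*..*..*.
...**.**..
*.*.....**
...*...*.*
*.*.*.*...

*.*.*.*...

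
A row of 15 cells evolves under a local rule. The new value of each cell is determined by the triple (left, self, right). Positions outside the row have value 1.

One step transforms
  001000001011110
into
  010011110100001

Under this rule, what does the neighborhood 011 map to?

0

At position 10 the neighborhood is 011; the next row has 0 there.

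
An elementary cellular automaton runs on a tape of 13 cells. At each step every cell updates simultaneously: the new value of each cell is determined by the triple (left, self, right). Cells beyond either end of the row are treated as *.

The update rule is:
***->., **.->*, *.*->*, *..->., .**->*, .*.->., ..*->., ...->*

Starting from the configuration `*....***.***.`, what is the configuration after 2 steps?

*****.**.***.

step 1: *.**.*.***.**
step 2: *****.**.***.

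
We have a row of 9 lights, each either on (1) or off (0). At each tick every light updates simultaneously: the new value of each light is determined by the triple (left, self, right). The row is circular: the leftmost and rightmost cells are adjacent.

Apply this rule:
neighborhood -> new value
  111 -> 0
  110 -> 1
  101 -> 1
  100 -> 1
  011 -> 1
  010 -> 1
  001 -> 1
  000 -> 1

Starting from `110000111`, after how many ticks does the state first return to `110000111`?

011111100
110000111

2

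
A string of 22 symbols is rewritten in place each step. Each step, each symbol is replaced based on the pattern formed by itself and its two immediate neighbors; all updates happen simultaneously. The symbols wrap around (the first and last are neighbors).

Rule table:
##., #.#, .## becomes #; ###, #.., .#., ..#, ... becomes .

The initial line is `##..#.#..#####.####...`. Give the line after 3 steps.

##............#.......

step 1: ##...#...#...###..#...
step 2: ##...........#.#......
step 3: ##............#.......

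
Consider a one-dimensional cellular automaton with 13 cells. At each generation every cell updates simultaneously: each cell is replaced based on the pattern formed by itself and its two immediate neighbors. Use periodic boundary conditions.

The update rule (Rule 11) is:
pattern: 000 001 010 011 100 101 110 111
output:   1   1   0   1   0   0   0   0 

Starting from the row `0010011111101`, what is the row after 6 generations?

0100110000000
1001100111111
0011001100000
1110011001111
0000110011000
1111100110011

1111100110011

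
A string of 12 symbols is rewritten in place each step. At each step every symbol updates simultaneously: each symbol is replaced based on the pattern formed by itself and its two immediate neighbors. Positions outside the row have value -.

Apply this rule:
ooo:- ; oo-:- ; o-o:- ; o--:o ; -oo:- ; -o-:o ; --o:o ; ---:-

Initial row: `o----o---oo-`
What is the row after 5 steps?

oo--ooo-o--o
--oo----oooo
-o--o--o----
ooooooooo---
---------o--

---------o--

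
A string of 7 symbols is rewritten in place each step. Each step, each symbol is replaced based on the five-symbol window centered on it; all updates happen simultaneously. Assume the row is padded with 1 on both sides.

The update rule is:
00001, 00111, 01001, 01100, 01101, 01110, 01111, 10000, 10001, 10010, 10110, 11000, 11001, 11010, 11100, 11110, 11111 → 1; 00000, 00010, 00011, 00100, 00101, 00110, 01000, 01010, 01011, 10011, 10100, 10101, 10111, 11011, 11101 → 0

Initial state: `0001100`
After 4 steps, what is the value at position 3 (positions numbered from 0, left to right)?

1

step 1: 1100110
step 2: 1110010
step 3: 1111100
step 4: 1111110
position 3 holds 1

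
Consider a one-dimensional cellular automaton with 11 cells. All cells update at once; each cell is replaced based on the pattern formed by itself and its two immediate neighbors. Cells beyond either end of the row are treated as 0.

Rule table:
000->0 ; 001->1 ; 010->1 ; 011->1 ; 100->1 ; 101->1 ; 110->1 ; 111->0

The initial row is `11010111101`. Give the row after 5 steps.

step 1: 11111100111
step 2: 10000111101
step 3: 11001100111
step 4: 11111111101
step 5: 10000000111

10000000111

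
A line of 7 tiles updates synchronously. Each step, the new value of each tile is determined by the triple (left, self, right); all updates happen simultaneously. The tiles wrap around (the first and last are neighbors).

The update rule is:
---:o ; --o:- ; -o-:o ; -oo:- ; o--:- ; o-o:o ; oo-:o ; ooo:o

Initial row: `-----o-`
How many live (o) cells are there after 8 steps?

6

oooo-o-
-oooooo
o-ooooo
oo-oooo
ooo-ooo
oooo-oo
ooooo-o
oooooo-
count of o: 6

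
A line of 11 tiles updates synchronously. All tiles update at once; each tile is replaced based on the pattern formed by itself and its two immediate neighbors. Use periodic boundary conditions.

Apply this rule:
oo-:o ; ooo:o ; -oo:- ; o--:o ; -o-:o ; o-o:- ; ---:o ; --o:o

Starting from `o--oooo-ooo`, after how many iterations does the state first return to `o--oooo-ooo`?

22

ooo-ooo--oo
ooo--oooo-o
ooooo-ooo--
-oooo--oooo
--ooooo-ooo
oo-oooo--oo
oo--ooooo-o
oooo-oooo--
-ooo--ooooo
--oooo-oooo
oo-ooo--ooo
oo--oooo-oo
oooo-ooo--o
oooo--oooo-
-ooooo-ooo-
o-oooo--ooo
o--ooooo-oo
ooo-oooo--o
ooo--ooooo-
-oooo-oooo-
o-ooo--oooo
o--oooo-ooo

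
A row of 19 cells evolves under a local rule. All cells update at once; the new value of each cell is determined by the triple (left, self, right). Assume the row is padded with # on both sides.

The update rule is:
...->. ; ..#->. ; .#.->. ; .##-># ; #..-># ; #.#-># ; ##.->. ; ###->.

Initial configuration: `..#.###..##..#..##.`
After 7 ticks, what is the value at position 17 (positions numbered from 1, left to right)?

#

tick 1: #..##..#.#.#..#.#.#
tick 2: .#.#.#..#.#.#..#.##
tick 3: #.#.#.#..#.#.#..##.
tick 4: .#.#.#.#..#.#.#.#.#
tick 5: #.#.#.#.#..#.#.#.##
tick 6: .#.#.#.#.#..#.#.##.
tick 7: #.#.#.#.#.#..#.##.#
position 17 holds #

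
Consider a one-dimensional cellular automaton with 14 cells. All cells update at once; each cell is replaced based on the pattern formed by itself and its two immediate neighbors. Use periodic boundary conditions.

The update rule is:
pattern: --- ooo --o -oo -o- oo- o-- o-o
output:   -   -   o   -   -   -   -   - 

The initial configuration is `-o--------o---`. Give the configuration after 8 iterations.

o--------o----
--------o----o
-------o----o-
------o----o--
-----o----o---
----o----o----
---o----o-----
--o----o------

--o----o------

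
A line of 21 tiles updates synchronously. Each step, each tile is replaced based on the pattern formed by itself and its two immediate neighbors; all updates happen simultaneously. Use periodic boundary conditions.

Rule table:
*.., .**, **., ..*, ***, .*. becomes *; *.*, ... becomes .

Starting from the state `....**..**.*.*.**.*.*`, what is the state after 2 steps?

step 1: *..*******.*.*.**.*.*
step 2: **********.*.*.**.*.*

**********.*.*.**.*.*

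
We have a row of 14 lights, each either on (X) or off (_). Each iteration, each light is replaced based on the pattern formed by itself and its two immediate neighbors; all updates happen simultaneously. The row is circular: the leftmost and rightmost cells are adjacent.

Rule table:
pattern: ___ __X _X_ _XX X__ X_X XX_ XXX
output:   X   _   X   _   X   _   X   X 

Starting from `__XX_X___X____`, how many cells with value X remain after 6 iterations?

8

X__X_XXX_XXXXX
XX_X__XX__XXXX
XX_XX__XX__XXX
XX__XX__XX__XX
XXX__XX__XX__X
XXXX__XX__XX__
count of X: 8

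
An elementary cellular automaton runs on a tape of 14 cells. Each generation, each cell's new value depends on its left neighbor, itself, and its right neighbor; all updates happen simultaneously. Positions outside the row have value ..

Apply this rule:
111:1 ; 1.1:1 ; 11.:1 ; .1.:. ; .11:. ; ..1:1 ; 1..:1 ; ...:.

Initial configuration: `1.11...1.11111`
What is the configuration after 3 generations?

.1.1.11.1.1.11

.1.11.1.1.1111
1.1.11.1.1.111
.1.1.11.1.1.11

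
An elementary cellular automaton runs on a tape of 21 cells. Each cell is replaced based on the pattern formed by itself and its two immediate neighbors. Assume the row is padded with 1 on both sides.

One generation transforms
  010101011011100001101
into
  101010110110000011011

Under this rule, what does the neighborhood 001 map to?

1

At position 16 the neighborhood is 001; the next row has 1 there.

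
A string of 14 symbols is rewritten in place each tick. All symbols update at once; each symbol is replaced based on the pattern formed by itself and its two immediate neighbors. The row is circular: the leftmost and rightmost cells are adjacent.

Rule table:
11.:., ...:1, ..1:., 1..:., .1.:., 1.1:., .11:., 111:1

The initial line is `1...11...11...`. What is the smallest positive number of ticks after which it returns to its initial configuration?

..1....1....1.
1...11...11...

2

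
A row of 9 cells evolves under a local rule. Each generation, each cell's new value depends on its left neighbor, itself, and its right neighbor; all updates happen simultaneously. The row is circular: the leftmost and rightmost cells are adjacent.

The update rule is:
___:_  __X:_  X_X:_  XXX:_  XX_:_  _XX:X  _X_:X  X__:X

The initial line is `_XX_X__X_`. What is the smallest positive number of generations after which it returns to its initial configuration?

generation 1: _X__XX_XX
generation 2: _XX_X__X_

2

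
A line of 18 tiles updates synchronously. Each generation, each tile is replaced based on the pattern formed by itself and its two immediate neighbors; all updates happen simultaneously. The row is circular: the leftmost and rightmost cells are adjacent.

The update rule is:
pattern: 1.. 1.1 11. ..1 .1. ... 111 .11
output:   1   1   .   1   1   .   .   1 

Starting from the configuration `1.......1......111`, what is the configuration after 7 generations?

.11111.11..11.11..

.1.....111....11..
111...11..1..11.1.
1..1.11.111111.111
.11111.11.....11..
11....11.1...11.1.
1.1..11.111.11.111
.11111.11..11.11..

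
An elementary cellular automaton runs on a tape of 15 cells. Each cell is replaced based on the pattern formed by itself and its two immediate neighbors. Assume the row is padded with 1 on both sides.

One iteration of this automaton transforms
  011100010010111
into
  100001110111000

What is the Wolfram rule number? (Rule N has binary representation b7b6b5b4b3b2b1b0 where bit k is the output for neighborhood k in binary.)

39

position 2: 111 → 0  (bit 7 = 0)
position 3: 110 → 0  (bit 6 = 0)
position 0: 101 → 1  (bit 5 = 1)
position 4: 100 → 0  (bit 4 = 0)
position 1: 011 → 0  (bit 3 = 0)
position 7: 010 → 1  (bit 2 = 1)
position 6: 001 → 1  (bit 1 = 1)
position 5: 000 → 1  (bit 0 = 1)
bits b7..b0 = 00100111 = 39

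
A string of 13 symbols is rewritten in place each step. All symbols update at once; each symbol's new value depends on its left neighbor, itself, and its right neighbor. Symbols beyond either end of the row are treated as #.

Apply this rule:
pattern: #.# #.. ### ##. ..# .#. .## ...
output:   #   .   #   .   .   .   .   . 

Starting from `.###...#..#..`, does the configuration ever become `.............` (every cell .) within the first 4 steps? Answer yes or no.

#.#..........
.#...........
#............
.............
all cells are . at step 4

yes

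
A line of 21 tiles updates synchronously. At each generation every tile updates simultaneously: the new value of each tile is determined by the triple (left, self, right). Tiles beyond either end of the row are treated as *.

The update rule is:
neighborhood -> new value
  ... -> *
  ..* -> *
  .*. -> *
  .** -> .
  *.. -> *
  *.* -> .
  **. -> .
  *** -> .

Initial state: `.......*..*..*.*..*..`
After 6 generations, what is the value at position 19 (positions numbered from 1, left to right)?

.

**************.******
.....................
*********************
.....................  (repeats generation 2; period 2)
generation 6: .....................
position 19 holds .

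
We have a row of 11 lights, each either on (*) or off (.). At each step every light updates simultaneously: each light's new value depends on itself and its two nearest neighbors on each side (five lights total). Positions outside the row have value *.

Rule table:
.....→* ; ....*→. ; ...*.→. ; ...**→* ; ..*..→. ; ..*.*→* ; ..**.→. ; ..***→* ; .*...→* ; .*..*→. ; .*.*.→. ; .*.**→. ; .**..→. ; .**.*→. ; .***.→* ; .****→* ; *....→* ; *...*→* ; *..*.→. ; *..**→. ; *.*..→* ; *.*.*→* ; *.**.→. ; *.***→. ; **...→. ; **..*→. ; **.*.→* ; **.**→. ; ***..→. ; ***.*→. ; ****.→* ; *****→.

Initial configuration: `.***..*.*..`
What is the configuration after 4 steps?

..*...*.*..
...**.*.*..
.**..**.*..
.......**..

.......**..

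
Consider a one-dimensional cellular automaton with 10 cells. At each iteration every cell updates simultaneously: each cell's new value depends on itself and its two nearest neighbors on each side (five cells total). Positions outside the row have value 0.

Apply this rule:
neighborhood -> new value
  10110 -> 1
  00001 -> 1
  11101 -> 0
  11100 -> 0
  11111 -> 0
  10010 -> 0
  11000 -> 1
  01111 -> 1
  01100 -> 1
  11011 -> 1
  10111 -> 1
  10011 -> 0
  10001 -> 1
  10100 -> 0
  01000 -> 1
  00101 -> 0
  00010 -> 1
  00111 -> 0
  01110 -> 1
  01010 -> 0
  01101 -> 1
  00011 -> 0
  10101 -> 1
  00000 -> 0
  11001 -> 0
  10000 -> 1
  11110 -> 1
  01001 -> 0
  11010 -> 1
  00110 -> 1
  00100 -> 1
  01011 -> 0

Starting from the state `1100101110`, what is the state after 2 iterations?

iteration 1: 1100001101
iteration 2: 1111101110

1111101110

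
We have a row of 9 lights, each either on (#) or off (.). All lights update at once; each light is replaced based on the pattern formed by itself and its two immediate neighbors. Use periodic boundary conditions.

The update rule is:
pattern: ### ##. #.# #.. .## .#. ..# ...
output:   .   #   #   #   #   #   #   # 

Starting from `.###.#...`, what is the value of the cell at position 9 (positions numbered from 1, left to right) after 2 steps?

.

##.######
.###.....
position 9 holds .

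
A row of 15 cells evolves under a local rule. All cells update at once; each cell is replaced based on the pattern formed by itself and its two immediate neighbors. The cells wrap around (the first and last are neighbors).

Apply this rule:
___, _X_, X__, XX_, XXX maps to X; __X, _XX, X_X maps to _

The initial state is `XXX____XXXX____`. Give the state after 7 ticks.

XXXXX__XXXXX__X

_XXXXX__XXXXXX_
__XXXXX__XXXXXX
X__XXXXX__XXXXX
XX__XXXXX__XXXX
XXX__XXXXX__XXX
XXXX__XXXXX__XX
XXXXX__XXXXX__X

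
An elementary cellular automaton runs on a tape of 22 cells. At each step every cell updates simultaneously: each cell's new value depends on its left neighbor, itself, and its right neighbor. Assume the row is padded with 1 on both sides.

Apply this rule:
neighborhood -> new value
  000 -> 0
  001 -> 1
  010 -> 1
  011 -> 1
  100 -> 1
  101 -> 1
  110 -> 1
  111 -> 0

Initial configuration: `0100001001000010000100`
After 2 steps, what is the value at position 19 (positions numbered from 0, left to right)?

1110011111100111001111
0011110000111101111000
position 19 holds 0

0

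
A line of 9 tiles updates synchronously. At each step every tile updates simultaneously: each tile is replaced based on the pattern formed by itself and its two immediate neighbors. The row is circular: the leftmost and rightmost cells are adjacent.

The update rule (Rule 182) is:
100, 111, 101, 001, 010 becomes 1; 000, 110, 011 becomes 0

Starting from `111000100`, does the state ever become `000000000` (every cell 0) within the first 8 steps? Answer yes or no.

no

step 1: 010101111
step 2: 111110110
step 3: 011101001
step 4: 101011111
step 5: 011101111
step 6: 101010110
step 7: 111111001
step 8: 111110110
step 8 is 111110110, still not uniform 0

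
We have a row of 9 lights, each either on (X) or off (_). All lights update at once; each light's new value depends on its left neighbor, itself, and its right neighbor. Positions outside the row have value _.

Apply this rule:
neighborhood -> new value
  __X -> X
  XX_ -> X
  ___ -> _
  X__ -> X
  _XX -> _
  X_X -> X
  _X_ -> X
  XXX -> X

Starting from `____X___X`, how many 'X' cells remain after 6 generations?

6

___XXX_XX
__X_XXX_X
_XXX_XXXX
X_XXX_XXX
XX_XXX_XX
_XX_XXX_X
count of X: 6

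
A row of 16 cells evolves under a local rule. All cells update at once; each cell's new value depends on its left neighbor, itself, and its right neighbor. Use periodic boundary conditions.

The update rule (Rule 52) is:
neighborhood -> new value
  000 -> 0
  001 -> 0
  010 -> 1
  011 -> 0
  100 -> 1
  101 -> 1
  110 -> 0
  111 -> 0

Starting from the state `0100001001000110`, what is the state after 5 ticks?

0110001101100001
1001000010010001
0101100011011000
0110010000100100
0001011000110110

0001011000110110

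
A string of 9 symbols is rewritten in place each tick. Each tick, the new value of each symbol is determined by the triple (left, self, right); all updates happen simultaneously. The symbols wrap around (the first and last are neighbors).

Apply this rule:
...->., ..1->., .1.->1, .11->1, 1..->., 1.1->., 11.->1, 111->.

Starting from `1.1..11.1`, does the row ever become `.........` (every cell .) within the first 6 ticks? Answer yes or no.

1.1..11.1  (fixed point — unchanged through tick 6)
tick 6 is 1.1..11.1, still not uniform .

no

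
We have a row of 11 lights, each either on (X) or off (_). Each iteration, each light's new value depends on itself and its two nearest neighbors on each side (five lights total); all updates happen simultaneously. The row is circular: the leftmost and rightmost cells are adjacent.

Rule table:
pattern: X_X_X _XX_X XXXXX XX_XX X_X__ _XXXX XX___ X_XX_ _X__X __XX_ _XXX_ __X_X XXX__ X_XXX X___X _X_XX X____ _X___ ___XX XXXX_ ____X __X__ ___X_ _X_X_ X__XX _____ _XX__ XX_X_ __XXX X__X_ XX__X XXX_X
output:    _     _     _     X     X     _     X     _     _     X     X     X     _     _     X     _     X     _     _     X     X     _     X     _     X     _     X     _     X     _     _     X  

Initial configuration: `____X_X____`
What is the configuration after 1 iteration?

__XXX_X_X__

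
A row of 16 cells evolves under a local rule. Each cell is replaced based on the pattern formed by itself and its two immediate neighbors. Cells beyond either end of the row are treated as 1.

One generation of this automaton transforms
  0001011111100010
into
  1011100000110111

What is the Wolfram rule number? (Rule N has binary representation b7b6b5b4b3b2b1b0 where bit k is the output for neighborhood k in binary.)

position 6: 111 → 0  (bit 7 = 0)
position 10: 110 → 1  (bit 6 = 1)
position 4: 101 → 1  (bit 5 = 1)
position 0: 100 → 1  (bit 4 = 1)
position 5: 011 → 0  (bit 3 = 0)
position 3: 010 → 1  (bit 2 = 1)
position 2: 001 → 1  (bit 1 = 1)
position 1: 000 → 0  (bit 0 = 0)
bits b7..b0 = 01110110 = 118

118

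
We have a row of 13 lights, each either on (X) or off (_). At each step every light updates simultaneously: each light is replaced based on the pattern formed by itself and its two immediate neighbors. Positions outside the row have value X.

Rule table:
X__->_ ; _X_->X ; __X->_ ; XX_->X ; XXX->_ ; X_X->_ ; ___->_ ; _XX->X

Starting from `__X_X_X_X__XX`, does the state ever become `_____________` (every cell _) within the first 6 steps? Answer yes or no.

step 1: __X_X_X_X__X_
step 2: __X_X_X_X__X_  (fixed point — unchanged through step 6)
step 6 is __X_X_X_X__X_, still not uniform _

no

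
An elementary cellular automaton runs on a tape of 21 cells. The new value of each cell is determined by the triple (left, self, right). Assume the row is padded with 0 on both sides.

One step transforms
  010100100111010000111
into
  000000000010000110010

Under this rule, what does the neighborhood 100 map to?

0

At position 4 the neighborhood is 100; the next row has 0 there.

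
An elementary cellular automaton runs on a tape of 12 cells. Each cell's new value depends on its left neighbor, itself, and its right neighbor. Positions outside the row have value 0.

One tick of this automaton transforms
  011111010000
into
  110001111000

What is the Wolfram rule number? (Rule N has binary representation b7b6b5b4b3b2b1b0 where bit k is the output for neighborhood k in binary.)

126

position 2: 111 → 0  (bit 7 = 0)
position 5: 110 → 1  (bit 6 = 1)
position 6: 101 → 1  (bit 5 = 1)
position 8: 100 → 1  (bit 4 = 1)
position 1: 011 → 1  (bit 3 = 1)
position 7: 010 → 1  (bit 2 = 1)
position 0: 001 → 1  (bit 1 = 1)
position 9: 000 → 0  (bit 0 = 0)
bits b7..b0 = 01111110 = 126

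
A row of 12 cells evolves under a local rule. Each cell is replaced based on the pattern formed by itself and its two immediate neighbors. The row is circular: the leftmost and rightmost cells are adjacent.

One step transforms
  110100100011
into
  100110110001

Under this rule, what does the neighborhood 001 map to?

At position 5 the neighborhood is 001; the next row has 0 there.

0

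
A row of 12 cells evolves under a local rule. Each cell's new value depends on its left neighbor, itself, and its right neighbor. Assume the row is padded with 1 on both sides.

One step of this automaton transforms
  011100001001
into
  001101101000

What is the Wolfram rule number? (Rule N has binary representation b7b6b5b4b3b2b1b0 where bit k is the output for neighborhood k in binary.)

197

position 2: 111 → 1  (bit 7 = 1)
position 3: 110 → 1  (bit 6 = 1)
position 0: 101 → 0  (bit 5 = 0)
position 4: 100 → 0  (bit 4 = 0)
position 1: 011 → 0  (bit 3 = 0)
position 8: 010 → 1  (bit 2 = 1)
position 7: 001 → 0  (bit 1 = 0)
position 5: 000 → 1  (bit 0 = 1)
bits b7..b0 = 11000101 = 197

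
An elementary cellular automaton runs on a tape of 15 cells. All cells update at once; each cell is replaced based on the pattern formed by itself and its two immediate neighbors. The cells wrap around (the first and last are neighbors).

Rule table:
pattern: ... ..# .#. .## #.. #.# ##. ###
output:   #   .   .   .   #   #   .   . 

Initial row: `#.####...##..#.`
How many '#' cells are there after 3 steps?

5

.#....##...#..#
#.###...##..#..
.#...##...#..#.
count of #: 5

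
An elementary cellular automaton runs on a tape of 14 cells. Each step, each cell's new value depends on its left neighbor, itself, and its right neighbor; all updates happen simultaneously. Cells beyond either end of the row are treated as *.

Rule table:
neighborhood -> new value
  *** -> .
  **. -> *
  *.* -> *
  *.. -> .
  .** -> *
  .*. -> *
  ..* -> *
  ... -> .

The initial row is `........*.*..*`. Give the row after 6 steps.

.......****.**
......**..***.
.....***.**.**
....**.******.
...*****....**
..**...*...**.

..**...*...**.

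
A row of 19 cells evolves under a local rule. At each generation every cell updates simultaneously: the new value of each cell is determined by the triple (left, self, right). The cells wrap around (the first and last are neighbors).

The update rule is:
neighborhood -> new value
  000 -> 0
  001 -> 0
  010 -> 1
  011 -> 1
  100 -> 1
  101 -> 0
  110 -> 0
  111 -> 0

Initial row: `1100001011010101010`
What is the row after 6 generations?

1010001010010101010
1011001011010101010
1010101010010101010
1010101011010101010
1010101010010101010  (repeats generation 3; period 2)
generation 6: 1010101011010101010

1010101011010101010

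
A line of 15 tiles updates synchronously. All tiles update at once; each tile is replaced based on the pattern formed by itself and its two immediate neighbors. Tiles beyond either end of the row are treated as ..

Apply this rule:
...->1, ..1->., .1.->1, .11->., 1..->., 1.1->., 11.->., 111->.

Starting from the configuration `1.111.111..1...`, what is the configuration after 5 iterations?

1..........1.11

iteration 1: 1..........1.11
iteration 2: 1.11111111.1...
iteration 3: 1..........1.11  (repeats iteration 1; period 2)
iteration 5: 1..........1.11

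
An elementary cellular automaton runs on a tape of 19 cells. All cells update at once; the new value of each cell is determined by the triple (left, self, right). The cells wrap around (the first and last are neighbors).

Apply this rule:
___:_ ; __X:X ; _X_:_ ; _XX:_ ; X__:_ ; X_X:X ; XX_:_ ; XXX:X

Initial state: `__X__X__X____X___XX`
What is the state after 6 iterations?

_X__X__X____X___X__
X__X__X____X___X___
__X__X____X___X___X
_X__X____X___X___X_
X__X____X___X___X__
__X____X___X___X__X

__X____X___X___X__X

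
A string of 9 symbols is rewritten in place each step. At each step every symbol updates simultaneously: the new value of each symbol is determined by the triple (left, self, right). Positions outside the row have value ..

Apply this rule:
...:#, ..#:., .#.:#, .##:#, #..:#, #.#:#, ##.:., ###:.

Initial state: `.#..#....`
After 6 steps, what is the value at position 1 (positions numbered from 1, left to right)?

.

.##.#####
.#.##....
.###.####
.#..##...
.##.#.###
.#.####..
position 1 holds .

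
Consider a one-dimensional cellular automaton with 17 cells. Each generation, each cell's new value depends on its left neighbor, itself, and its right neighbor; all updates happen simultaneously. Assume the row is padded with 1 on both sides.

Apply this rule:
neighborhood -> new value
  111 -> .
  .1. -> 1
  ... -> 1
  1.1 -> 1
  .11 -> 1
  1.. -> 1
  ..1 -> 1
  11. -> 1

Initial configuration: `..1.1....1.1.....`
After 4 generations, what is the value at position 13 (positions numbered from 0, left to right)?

11111111111111111
.................
11111111111111111  (repeats generation 1; period 2)
generation 4: .................
position 13 holds .

.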